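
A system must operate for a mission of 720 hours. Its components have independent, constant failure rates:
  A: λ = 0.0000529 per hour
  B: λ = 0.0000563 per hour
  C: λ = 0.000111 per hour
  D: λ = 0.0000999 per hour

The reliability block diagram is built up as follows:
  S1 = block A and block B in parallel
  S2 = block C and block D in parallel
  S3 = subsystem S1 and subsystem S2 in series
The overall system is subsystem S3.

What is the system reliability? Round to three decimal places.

0.993

R(A) = exp(−0.0000529 × 720) = 0.96263
R(B) = exp(−0.0000563 × 720) = 0.96027
R(C) = exp(−0.000111 × 720) = 0.92319
R(D) = exp(−0.0000999 × 720) = 0.93060
Parallel (A and B): 1 − (1 − 0.96263)(1 − 0.96027) = 0.99852
Parallel (C and D): 1 − (1 − 0.92319)(1 − 0.93060) = 0.99467
Series ([0.99852] and [0.99467]): 0.99852 × 0.99467 = 0.993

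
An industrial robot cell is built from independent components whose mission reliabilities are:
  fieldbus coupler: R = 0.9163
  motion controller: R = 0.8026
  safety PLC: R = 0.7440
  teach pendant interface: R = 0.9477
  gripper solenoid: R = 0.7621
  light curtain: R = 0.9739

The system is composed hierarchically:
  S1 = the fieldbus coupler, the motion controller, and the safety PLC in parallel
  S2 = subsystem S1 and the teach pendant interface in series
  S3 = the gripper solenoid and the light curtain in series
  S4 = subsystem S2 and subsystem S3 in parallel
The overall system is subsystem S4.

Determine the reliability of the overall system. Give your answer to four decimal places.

0.9855

Parallel (fieldbus coupler, motion controller, and safety PLC): 1 − (1 − 0.916300)(1 − 0.802600)(1 − 0.744000) = 0.995770
Series ([0.995770] and teach pendant interface): 0.995770 × 0.947700 = 0.943691
Series (gripper solenoid and light curtain): 0.762100 × 0.973900 = 0.742209
Parallel ([0.943691] and [0.742209]): 1 − (1 − 0.943691)(1 − 0.742209) = 0.9855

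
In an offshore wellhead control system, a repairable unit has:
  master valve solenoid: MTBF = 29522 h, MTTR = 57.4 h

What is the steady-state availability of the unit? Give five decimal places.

0.99806

A(master valve solenoid) = MTBF/(MTBF+MTTR) = 29522/(29522+57.4) = 0.99806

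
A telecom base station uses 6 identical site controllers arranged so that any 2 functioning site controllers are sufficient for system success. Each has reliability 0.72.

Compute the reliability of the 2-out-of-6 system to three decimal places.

R = Σ_{i=2}^{6} C(6,i) p^i (1−p)^{6−i} with p = 0.72
C(6,2)·0.72^2·0.28^4 = 0.04780
C(6,3)·0.72^3·0.28^3 = 0.16387
C(6,4)·0.72^4·0.28^2 = 0.31604
C(6,5)·0.72^5·0.28^1 = 0.32507
C(6,6)·0.72^6·0.28^0 = 0.13931
Sum = 0.992

0.992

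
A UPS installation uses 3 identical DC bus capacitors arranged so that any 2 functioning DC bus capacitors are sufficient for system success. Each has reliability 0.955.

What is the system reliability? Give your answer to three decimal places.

0.994

R = Σ_{i=2}^{3} C(3,i) p^i (1−p)^{3−i} with p = 0.955
C(3,2)·0.955^2·0.045^1 = 0.12312
C(3,3)·0.955^3·0.045^0 = 0.87098
Sum = 0.994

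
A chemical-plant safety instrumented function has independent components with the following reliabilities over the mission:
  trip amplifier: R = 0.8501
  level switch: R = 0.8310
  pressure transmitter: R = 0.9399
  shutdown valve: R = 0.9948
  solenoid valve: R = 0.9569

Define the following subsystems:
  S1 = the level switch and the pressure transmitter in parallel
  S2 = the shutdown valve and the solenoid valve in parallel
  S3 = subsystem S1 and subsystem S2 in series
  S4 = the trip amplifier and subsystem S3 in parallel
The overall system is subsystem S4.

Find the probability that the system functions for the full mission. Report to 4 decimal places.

Parallel (level switch and pressure transmitter): 1 − (1 − 0.831000)(1 − 0.939900) = 0.989843
Parallel (shutdown valve and solenoid valve): 1 − (1 − 0.994800)(1 − 0.956900) = 0.999776
Series ([0.989843] and [0.999776]): 0.989843 × 0.999776 = 0.989621
Parallel (trip amplifier and [0.989621]): 1 − (1 − 0.850100)(1 − 0.989621) = 0.9984

0.9984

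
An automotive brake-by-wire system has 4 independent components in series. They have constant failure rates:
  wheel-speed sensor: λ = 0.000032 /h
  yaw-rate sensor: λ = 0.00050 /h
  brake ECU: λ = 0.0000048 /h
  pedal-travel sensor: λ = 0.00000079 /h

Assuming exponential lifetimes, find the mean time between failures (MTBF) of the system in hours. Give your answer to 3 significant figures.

Series of exponential components: λ_sys = Σ λ_i
λ_sys = 0.000032 + 0.00050 + 0.0000048 + 0.00000079 = 5.3759e-04 /h
MTBF = 1 / λ_sys = 1860 h

1860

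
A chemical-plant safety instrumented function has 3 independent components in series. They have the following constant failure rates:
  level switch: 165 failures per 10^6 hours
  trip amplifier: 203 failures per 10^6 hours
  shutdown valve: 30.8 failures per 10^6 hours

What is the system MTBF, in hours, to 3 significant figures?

Series of exponential components: λ_sys = Σ λ_i
λ_sys = 0.000165 + 0.000203 + 0.0000308 = 3.9880e-04 /h
MTBF = 1 / λ_sys = 2510 h

2510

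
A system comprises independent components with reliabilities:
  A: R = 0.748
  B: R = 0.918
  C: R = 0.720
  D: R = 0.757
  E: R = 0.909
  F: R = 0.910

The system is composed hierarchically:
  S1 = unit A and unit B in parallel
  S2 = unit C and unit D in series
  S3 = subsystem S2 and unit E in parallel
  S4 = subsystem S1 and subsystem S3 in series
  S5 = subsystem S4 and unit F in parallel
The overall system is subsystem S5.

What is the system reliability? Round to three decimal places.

Parallel (A and B): 1 − (1 − 0.74800)(1 − 0.91800) = 0.97934
Series (C and D): 0.72000 × 0.75700 = 0.54504
Parallel ([0.54504] and E): 1 − (1 − 0.54504)(1 − 0.90900) = 0.95860
Series ([0.97934] and [0.95860]): 0.97934 × 0.95860 = 0.93880
Parallel ([0.93880] and F): 1 − (1 − 0.93880)(1 − 0.91000) = 0.994

0.994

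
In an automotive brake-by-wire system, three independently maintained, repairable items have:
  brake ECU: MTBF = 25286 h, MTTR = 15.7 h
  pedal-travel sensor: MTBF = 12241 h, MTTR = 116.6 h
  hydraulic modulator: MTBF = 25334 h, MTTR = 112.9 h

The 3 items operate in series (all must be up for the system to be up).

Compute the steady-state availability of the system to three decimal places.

0.986

A(brake ECU) = MTBF/(MTBF+MTTR) = 25286/(25286+15.7) = 0.999379
A(pedal-travel sensor) = MTBF/(MTBF+MTTR) = 12241/(12241+116.6) = 0.990565
A(hydraulic modulator) = MTBF/(MTBF+MTTR) = 25334/(25334+112.9) = 0.995563
Series availability: 0.999379 × 0.990565 × 0.995563 = 0.986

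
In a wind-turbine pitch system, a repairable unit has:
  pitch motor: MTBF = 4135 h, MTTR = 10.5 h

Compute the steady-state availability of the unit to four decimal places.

0.9975

A(pitch motor) = MTBF/(MTBF+MTTR) = 4135/(4135+10.5) = 0.9975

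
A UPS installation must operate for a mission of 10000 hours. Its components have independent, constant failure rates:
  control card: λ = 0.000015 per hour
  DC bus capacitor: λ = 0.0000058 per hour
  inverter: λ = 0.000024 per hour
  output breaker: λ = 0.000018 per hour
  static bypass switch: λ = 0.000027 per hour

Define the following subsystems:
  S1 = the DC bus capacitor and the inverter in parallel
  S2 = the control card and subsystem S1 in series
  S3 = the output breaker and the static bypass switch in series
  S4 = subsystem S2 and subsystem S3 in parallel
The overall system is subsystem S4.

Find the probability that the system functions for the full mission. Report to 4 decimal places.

R(control card) = exp(−0.000015 × 10000) = 0.860708
R(DC bus capacitor) = exp(−0.0000058 × 10000) = 0.943650
R(inverter) = exp(−0.000024 × 10000) = 0.786628
R(output breaker) = exp(−0.000018 × 10000) = 0.835270
R(static bypass switch) = exp(−0.000027 × 10000) = 0.763379
Parallel (DC bus capacitor and inverter): 1 − (1 − 0.943650)(1 − 0.786628) = 0.987976
Series (control card and [0.987976]): 0.860708 × 0.987976 = 0.850359
Series (output breaker and static bypass switch): 0.835270 × 0.763379 = 0.637628
Parallel ([0.850359] and [0.637628]): 1 − (1 − 0.850359)(1 − 0.637628) = 0.9458

0.9458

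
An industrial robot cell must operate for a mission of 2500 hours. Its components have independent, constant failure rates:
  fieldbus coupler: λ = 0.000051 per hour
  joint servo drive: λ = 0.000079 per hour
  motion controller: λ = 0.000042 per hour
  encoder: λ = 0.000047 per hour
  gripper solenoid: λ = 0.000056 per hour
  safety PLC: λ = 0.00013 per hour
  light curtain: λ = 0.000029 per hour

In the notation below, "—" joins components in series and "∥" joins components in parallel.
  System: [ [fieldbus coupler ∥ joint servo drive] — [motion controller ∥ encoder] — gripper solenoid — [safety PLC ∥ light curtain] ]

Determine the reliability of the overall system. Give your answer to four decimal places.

R(fieldbus coupler) = exp(−0.000051 × 2500) = 0.880293
R(joint servo drive) = exp(−0.000079 × 2500) = 0.820780
R(motion controller) = exp(−0.000042 × 2500) = 0.900325
R(encoder) = exp(−0.000047 × 2500) = 0.889141
R(gripper solenoid) = exp(−0.000056 × 2500) = 0.869358
R(safety PLC) = exp(−0.00013 × 2500) = 0.722527
R(light curtain) = exp(−0.000029 × 2500) = 0.930066
Parallel (fieldbus coupler and joint servo drive): 1 − (1 − 0.880293)(1 − 0.820780) = 0.978546
Parallel (motion controller and encoder): 1 − (1 − 0.900325)(1 − 0.889141) = 0.988950
Parallel (safety PLC and light curtain): 1 − (1 − 0.722527)(1 − 0.930066) = 0.980595
Series ([0.978546], [0.988950], gripper solenoid, and [0.980595]): 0.978546 × 0.988950 × 0.869358 × 0.980595 = 0.8250

0.8250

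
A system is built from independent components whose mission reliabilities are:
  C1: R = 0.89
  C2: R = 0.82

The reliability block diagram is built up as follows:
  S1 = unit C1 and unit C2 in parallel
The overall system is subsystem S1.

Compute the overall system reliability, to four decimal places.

Parallel (C1 and C2): 1 − (1 − 0.890000)(1 − 0.820000) = 0.9802

0.9802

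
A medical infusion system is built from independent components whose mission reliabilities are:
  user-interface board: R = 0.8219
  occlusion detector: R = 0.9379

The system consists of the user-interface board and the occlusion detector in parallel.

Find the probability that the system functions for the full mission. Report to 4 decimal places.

Parallel (user-interface board and occlusion detector): 1 − (1 − 0.821900)(1 − 0.937900) = 0.9889

0.9889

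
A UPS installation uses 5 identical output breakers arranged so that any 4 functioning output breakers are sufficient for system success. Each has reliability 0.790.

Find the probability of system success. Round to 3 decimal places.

R = Σ_{i=4}^{5} C(5,i) p^i (1−p)^{5−i} with p = 0.790
C(5,4)·0.790^4·0.210^1 = 0.40898
C(5,5)·0.790^5·0.210^0 = 0.30771
Sum = 0.717

0.717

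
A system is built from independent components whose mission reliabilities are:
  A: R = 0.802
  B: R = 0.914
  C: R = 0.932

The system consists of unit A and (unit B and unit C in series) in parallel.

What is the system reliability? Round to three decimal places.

0.971

Series (B and C): 0.91400 × 0.93200 = 0.85185
Parallel (A and [0.85185]): 1 − (1 − 0.80200)(1 − 0.85185) = 0.971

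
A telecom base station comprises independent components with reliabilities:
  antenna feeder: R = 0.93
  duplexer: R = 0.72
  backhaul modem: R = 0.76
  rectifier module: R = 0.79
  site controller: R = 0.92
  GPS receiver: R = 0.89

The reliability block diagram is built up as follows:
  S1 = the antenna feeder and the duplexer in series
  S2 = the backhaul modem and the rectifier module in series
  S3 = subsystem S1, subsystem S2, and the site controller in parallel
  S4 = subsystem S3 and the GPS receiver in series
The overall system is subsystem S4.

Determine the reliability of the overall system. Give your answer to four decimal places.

Series (antenna feeder and duplexer): 0.930000 × 0.720000 = 0.669600
Series (backhaul modem and rectifier module): 0.760000 × 0.790000 = 0.600400
Parallel ([0.669600], [0.600400], and site controller): 1 − (1 − 0.669600)(1 − 0.600400)(1 − 0.920000) = 0.989438
Series ([0.989438] and GPS receiver): 0.989438 × 0.890000 = 0.8806

0.8806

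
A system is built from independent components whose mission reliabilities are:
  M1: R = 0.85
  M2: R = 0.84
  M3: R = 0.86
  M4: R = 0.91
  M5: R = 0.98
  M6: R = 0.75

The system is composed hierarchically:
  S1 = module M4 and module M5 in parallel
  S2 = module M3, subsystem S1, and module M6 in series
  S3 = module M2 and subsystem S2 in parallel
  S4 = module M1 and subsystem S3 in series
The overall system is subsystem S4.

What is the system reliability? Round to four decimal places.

0.8016

Parallel (M4 and M5): 1 − (1 − 0.910000)(1 − 0.980000) = 0.998200
Series (M3, [0.998200], and M6): 0.860000 × 0.998200 × 0.750000 = 0.643839
Parallel (M2 and [0.643839]): 1 − (1 − 0.840000)(1 − 0.643839) = 0.943014
Series (M1 and [0.943014]): 0.850000 × 0.943014 = 0.8016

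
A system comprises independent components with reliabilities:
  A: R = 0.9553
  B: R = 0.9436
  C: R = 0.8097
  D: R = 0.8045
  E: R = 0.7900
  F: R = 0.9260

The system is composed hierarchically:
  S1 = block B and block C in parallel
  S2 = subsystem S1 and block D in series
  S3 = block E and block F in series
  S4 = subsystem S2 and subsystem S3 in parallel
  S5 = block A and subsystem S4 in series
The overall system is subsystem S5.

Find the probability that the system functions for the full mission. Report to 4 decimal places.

0.9029

Parallel (B and C): 1 − (1 − 0.943600)(1 − 0.809700) = 0.989267
Series ([0.989267] and D): 0.989267 × 0.804500 = 0.795865
Series (E and F): 0.790000 × 0.926000 = 0.731540
Parallel ([0.795865] and [0.731540]): 1 − (1 − 0.795865)(1 − 0.731540) = 0.945198
Series (A and [0.945198]): 0.955300 × 0.945198 = 0.9029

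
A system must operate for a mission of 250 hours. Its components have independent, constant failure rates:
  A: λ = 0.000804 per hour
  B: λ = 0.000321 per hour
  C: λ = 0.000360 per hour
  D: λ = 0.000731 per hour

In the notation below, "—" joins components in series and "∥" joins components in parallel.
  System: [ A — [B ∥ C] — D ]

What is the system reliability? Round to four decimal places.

0.6768

R(A) = exp(−0.000804 × 250) = 0.817912
R(B) = exp(−0.000321 × 250) = 0.922886
R(C) = exp(−0.000360 × 250) = 0.913931
R(D) = exp(−0.000731 × 250) = 0.832976
Parallel (B and C): 1 − (1 − 0.922886)(1 − 0.913931) = 0.993363
Series (A, [0.993363], and D): 0.817912 × 0.993363 × 0.832976 = 0.6768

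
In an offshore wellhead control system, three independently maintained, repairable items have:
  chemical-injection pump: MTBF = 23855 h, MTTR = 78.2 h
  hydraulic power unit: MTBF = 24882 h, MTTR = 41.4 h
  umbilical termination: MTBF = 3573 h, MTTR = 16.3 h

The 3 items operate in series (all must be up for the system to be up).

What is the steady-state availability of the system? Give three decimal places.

A(chemical-injection pump) = MTBF/(MTBF+MTTR) = 23855/(23855+78.2) = 0.996733
A(hydraulic power unit) = MTBF/(MTBF+MTTR) = 24882/(24882+41.4) = 0.998339
A(umbilical termination) = MTBF/(MTBF+MTTR) = 3573/(3573+16.3) = 0.995459
Series availability: 0.996733 × 0.998339 × 0.995459 = 0.991

0.991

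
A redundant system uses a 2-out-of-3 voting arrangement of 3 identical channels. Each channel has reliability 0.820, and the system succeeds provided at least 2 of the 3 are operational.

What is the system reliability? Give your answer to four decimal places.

0.9145

R = Σ_{i=2}^{3} C(3,i) p^i (1−p)^{3−i} with p = 0.820
C(3,2)·0.820^2·0.180^1 = 0.363096
C(3,3)·0.820^3·0.180^0 = 0.551368
Sum = 0.9145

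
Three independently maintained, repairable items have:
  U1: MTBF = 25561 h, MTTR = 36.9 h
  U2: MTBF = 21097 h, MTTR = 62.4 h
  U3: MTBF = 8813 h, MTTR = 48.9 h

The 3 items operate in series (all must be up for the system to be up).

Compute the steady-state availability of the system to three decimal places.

0.990

A(U1) = MTBF/(MTBF+MTTR) = 25561/(25561+36.9) = 0.998558
A(U2) = MTBF/(MTBF+MTTR) = 21097/(21097+62.4) = 0.997051
A(U3) = MTBF/(MTBF+MTTR) = 8813/(8813+48.9) = 0.994482
Series availability: 0.998558 × 0.997051 × 0.994482 = 0.990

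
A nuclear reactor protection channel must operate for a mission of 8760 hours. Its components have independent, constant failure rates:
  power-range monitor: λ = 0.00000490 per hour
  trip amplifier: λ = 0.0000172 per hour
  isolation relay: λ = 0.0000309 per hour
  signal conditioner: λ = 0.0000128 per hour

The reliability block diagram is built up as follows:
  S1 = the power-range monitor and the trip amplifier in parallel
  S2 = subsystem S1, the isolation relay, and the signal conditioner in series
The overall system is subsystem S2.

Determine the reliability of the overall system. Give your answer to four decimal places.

0.6779

R(power-range monitor) = exp(−0.00000490 × 8760) = 0.957984
R(trip amplifier) = exp(−0.0000172 × 8760) = 0.860130
R(isolation relay) = exp(−0.0000309 × 8760) = 0.762858
R(signal conditioner) = exp(−0.0000128 × 8760) = 0.893930
Parallel (power-range monitor and trip amplifier): 1 − (1 − 0.957984)(1 − 0.860130) = 0.994123
Series ([0.994123], isolation relay, and signal conditioner): 0.994123 × 0.762858 × 0.893930 = 0.6779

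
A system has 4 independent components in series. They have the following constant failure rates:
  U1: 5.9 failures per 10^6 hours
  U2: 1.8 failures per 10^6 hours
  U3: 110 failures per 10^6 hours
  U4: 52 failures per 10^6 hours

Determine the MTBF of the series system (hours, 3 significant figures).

5890

Series of exponential components: λ_sys = Σ λ_i
λ_sys = 0.0000059 + 0.0000018 + 0.00011 + 0.000052 = 1.6970e-04 /h
MTBF = 1 / λ_sys = 5890 h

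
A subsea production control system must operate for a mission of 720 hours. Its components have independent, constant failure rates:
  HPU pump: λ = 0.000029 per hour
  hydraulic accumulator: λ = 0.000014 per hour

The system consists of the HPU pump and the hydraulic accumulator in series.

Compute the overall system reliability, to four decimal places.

0.9695

R(HPU pump) = exp(−0.000029 × 720) = 0.979336
R(hydraulic accumulator) = exp(−0.000014 × 720) = 0.989971
Series (HPU pump and hydraulic accumulator): 0.979336 × 0.989971 = 0.9695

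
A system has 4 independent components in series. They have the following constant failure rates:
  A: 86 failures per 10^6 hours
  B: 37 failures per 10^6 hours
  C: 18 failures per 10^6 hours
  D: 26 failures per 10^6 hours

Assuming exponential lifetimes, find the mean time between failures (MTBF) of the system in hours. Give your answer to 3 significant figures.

5990

Series of exponential components: λ_sys = Σ λ_i
λ_sys = 0.000086 + 0.000037 + 0.000018 + 0.000026 = 1.6700e-04 /h
MTBF = 1 / λ_sys = 5990 h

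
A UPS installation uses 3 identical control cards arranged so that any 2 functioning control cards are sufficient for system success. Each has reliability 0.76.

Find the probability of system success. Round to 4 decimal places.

R = Σ_{i=2}^{3} C(3,i) p^i (1−p)^{3−i} with p = 0.76
C(3,2)·0.76^2·0.24^1 = 0.415872
C(3,3)·0.76^3·0.24^0 = 0.438976
Sum = 0.8548

0.8548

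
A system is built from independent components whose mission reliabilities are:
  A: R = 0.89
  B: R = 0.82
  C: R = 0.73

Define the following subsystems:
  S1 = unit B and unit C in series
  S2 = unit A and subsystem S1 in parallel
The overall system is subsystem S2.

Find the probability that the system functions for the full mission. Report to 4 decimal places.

Series (B and C): 0.820000 × 0.730000 = 0.598600
Parallel (A and [0.598600]): 1 − (1 − 0.890000)(1 − 0.598600) = 0.9558

0.9558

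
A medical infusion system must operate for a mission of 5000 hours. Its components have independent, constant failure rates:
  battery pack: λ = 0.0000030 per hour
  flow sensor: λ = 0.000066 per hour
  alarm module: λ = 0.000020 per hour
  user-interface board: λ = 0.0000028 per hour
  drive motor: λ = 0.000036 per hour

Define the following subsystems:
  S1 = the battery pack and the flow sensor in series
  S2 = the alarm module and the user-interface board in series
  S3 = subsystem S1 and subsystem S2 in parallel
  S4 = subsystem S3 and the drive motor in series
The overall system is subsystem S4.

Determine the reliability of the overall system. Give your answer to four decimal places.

0.8090

R(battery pack) = exp(−0.0000030 × 5000) = 0.985112
R(flow sensor) = exp(−0.000066 × 5000) = 0.718924
R(alarm module) = exp(−0.000020 × 5000) = 0.904837
R(user-interface board) = exp(−0.0000028 × 5000) = 0.986098
R(drive motor) = exp(−0.000036 × 5000) = 0.835270
Series (battery pack and flow sensor): 0.985112 × 0.718924 = 0.708221
Series (alarm module and user-interface board): 0.904837 × 0.986098 = 0.892258
Parallel ([0.708221] and [0.892258]): 1 − (1 − 0.708221)(1 − 0.892258) = 0.968563
Series ([0.968563] and drive motor): 0.968563 × 0.835270 = 0.8090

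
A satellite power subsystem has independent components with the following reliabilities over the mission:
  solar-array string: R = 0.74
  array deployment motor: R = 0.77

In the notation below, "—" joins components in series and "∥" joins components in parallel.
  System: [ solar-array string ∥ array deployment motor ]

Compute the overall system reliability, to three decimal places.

Parallel (solar-array string and array deployment motor): 1 − (1 − 0.74000)(1 − 0.77000) = 0.940

0.940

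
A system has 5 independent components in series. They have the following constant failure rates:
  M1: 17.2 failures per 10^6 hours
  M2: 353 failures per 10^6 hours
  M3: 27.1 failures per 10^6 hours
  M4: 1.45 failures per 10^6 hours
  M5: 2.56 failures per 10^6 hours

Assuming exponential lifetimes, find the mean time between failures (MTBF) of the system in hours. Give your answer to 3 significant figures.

2490

Series of exponential components: λ_sys = Σ λ_i
λ_sys = 0.0000172 + 0.000353 + 0.0000271 + 0.00000145 + 0.00000256 = 4.0131e-04 /h
MTBF = 1 / λ_sys = 2490 h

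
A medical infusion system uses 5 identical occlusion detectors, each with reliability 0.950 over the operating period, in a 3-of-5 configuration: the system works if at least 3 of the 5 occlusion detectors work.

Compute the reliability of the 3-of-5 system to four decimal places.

0.9988

R = Σ_{i=3}^{5} C(5,i) p^i (1−p)^{5−i} with p = 0.950
C(5,3)·0.950^3·0.050^2 = 0.021434
C(5,4)·0.950^4·0.050^1 = 0.203627
C(5,5)·0.950^5·0.050^0 = 0.773781
Sum = 0.9988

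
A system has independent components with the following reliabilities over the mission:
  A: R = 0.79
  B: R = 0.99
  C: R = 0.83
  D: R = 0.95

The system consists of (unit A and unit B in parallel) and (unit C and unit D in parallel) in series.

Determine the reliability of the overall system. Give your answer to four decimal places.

Parallel (A and B): 1 − (1 − 0.790000)(1 − 0.990000) = 0.997900
Parallel (C and D): 1 − (1 − 0.830000)(1 − 0.950000) = 0.991500
Series ([0.997900] and [0.991500]): 0.997900 × 0.991500 = 0.9894

0.9894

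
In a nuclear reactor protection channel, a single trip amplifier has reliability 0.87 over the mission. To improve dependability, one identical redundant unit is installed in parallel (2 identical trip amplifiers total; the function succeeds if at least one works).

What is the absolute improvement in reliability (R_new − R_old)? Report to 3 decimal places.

0.113

R_before = 0.87
R_after = 1 − (1 − 0.87)^2 = 0.983
ΔR = 0.983 − 0.87 = 0.113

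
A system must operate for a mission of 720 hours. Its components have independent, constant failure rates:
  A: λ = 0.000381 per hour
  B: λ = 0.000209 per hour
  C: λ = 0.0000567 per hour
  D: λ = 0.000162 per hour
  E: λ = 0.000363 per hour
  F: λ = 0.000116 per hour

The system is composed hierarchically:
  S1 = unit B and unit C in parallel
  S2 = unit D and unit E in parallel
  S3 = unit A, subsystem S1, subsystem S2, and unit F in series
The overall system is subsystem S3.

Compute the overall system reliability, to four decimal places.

R(A) = exp(−0.000381 × 720) = 0.760089
R(B) = exp(−0.000209 × 720) = 0.860295
R(C) = exp(−0.0000567 × 720) = 0.959998
R(D) = exp(−0.000162 × 720) = 0.889906
R(E) = exp(−0.000363 × 720) = 0.770004
R(F) = exp(−0.000116 × 720) = 0.919873
Parallel (B and C): 1 − (1 − 0.860295)(1 − 0.959998) = 0.994412
Parallel (D and E): 1 − (1 − 0.889906)(1 − 0.770004) = 0.974679
Series (A, [0.994412], [0.974679], and F): 0.760089 × 0.994412 × 0.974679 × 0.919873 = 0.6777

0.6777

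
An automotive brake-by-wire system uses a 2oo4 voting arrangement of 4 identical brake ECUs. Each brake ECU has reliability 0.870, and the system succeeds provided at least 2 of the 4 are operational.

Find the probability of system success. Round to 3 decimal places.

0.992

R = Σ_{i=2}^{4} C(4,i) p^i (1−p)^{4−i} with p = 0.870
C(4,2)·0.870^2·0.130^2 = 0.07675
C(4,3)·0.870^3·0.130^1 = 0.34242
C(4,4)·0.870^4·0.130^0 = 0.57290
Sum = 0.992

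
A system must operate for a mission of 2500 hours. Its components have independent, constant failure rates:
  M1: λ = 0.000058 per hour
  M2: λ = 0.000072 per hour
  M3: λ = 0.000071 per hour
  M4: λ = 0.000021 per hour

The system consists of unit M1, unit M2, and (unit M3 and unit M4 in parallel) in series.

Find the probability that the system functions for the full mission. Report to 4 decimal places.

R(M1) = exp(−0.000058 × 2500) = 0.865022
R(M2) = exp(−0.000072 × 2500) = 0.835270
R(M3) = exp(−0.000071 × 2500) = 0.837361
R(M4) = exp(−0.000021 × 2500) = 0.948854
Parallel (M3 and M4): 1 − (1 − 0.837361)(1 − 0.948854) = 0.991682
Series (M1, M2, and [0.991682]): 0.865022 × 0.835270 × 0.991682 = 0.7165

0.7165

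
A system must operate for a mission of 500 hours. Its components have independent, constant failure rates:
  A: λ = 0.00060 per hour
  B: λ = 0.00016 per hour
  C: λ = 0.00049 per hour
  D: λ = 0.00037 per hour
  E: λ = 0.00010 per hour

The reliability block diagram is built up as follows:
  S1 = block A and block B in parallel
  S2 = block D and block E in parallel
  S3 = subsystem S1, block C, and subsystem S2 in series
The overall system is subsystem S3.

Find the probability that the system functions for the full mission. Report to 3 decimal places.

0.761

R(A) = exp(−0.00060 × 500) = 0.74082
R(B) = exp(−0.00016 × 500) = 0.92312
R(C) = exp(−0.00049 × 500) = 0.78270
R(D) = exp(−0.00037 × 500) = 0.83110
R(E) = exp(−0.00010 × 500) = 0.95123
Parallel (A and B): 1 − (1 − 0.74082)(1 − 0.92312) = 0.98007
Parallel (D and E): 1 − (1 − 0.83110)(1 − 0.95123) = 0.99176
Series ([0.98007], C, and [0.99176]): 0.98007 × 0.78270 × 0.99176 = 0.761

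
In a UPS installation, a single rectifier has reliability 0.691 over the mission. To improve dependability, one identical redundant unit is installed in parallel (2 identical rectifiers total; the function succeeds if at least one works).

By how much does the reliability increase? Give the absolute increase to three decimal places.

R_before = 0.691
R_after = 1 − (1 − 0.691)^2 = 0.905
ΔR = 0.905 − 0.691 = 0.214

0.214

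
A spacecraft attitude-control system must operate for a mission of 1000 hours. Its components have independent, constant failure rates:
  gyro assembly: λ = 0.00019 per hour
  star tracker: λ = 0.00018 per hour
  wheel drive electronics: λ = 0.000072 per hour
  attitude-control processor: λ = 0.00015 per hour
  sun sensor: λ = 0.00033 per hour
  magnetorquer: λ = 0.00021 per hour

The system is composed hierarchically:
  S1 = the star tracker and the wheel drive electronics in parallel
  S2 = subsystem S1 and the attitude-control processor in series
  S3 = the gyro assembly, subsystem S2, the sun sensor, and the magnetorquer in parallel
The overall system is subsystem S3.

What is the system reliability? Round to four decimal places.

R(gyro assembly) = exp(−0.00019 × 1000) = 0.826959
R(star tracker) = exp(−0.00018 × 1000) = 0.835270
R(wheel drive electronics) = exp(−0.000072 × 1000) = 0.930531
R(attitude-control processor) = exp(−0.00015 × 1000) = 0.860708
R(sun sensor) = exp(−0.00033 × 1000) = 0.718924
R(magnetorquer) = exp(−0.00021 × 1000) = 0.810584
Parallel (star tracker and wheel drive electronics): 1 − (1 − 0.835270)(1 − 0.930531) = 0.988556
Series ([0.988556] and attitude-control processor): 0.988556 × 0.860708 = 0.850858
Parallel (gyro assembly, [0.850858], sun sensor, and magnetorquer): 1 − (1 − 0.826959)(1 − 0.850858)(1 − 0.718924)(1 − 0.810584) = 0.9986

0.9986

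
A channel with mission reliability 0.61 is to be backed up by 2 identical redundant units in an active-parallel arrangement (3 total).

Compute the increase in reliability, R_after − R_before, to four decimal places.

R_before = 0.61
R_after = 1 − (1 − 0.61)^3 = 0.9407
ΔR = 0.9407 − 0.61 = 0.3307

0.3307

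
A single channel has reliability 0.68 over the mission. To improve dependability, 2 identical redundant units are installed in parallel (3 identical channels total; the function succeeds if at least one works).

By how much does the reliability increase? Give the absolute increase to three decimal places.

0.287

R_before = 0.68
R_after = 1 − (1 − 0.68)^3 = 0.967
ΔR = 0.967 − 0.68 = 0.287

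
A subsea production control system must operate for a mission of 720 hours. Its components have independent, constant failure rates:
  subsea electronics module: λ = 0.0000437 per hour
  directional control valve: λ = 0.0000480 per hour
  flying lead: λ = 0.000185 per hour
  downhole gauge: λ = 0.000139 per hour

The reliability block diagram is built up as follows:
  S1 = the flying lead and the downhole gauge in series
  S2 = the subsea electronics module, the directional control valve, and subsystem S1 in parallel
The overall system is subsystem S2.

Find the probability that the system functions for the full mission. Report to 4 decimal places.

R(subsea electronics module) = exp(−0.0000437 × 720) = 0.969026
R(directional control valve) = exp(−0.0000480 × 720) = 0.966030
R(flying lead) = exp(−0.000185 × 720) = 0.875290
R(downhole gauge) = exp(−0.000139 × 720) = 0.904765
Series (flying lead and downhole gauge): 0.875290 × 0.904765 = 0.791932
Parallel (subsea electronics module, directional control valve, and [0.791932]): 1 − (1 − 0.969026)(1 − 0.966030)(1 − 0.791932) = 0.9998

0.9998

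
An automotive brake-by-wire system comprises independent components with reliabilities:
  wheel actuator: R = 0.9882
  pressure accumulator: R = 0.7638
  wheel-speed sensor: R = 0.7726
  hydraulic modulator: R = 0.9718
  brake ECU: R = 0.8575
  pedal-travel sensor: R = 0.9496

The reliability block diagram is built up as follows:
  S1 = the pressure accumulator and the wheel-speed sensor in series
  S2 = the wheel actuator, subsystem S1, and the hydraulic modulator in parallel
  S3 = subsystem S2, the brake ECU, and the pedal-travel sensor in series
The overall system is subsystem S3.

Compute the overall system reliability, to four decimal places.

0.8142

Series (pressure accumulator and wheel-speed sensor): 0.763800 × 0.772600 = 0.590112
Parallel (wheel actuator, [0.590112], and hydraulic modulator): 1 − (1 − 0.988200)(1 − 0.590112)(1 − 0.971800) = 0.999864
Series ([0.999864], brake ECU, and pedal-travel sensor): 0.999864 × 0.857500 × 0.949600 = 0.8142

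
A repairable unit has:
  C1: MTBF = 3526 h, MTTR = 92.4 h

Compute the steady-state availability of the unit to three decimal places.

0.974

A(C1) = MTBF/(MTBF+MTTR) = 3526/(3526+92.4) = 0.974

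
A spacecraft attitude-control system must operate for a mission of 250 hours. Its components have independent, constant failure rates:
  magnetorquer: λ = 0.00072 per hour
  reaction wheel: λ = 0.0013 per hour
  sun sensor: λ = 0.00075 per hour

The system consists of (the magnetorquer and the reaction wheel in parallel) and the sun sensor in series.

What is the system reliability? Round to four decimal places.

0.7911

R(magnetorquer) = exp(−0.00072 × 250) = 0.835270
R(reaction wheel) = exp(−0.0013 × 250) = 0.722527
R(sun sensor) = exp(−0.00075 × 250) = 0.829029
Parallel (magnetorquer and reaction wheel): 1 − (1 − 0.835270)(1 − 0.722527) = 0.954292
Series ([0.954292] and sun sensor): 0.954292 × 0.829029 = 0.7911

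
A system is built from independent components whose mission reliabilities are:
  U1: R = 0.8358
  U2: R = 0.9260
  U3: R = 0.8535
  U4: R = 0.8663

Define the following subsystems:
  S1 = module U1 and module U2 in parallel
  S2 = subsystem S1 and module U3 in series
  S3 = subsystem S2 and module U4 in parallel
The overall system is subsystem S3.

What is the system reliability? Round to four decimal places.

0.9790

Parallel (U1 and U2): 1 − (1 − 0.835800)(1 − 0.926000) = 0.987849
Series ([0.987849] and U3): 0.987849 × 0.853500 = 0.843129
Parallel ([0.843129] and U4): 1 − (1 − 0.843129)(1 − 0.866300) = 0.9790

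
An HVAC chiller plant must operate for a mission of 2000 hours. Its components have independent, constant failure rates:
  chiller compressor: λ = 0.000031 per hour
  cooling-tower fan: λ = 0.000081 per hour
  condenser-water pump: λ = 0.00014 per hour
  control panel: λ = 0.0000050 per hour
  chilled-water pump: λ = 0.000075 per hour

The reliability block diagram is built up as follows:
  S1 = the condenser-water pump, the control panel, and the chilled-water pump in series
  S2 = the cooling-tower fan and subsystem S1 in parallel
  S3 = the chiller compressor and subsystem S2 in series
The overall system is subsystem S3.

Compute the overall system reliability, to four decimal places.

R(chiller compressor) = exp(−0.000031 × 2000) = 0.939883
R(cooling-tower fan) = exp(−0.000081 × 2000) = 0.850441
R(condenser-water pump) = exp(−0.00014 × 2000) = 0.755784
R(control panel) = exp(−0.0000050 × 2000) = 0.990050
R(chilled-water pump) = exp(−0.000075 × 2000) = 0.860708
Series (condenser-water pump, control panel, and chilled-water pump): 0.755784 × 0.990050 × 0.860708 = 0.644037
Parallel (cooling-tower fan and [0.644037]): 1 − (1 − 0.850441)(1 − 0.644037) = 0.946763
Series (chiller compressor and [0.946763]): 0.939883 × 0.946763 = 0.8898

0.8898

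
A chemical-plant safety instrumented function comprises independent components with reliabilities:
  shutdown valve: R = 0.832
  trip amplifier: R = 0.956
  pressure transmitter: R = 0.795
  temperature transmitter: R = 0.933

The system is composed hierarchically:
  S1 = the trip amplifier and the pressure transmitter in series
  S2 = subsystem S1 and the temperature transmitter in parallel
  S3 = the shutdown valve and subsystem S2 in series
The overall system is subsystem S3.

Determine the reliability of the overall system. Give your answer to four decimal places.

Series (trip amplifier and pressure transmitter): 0.956000 × 0.795000 = 0.760020
Parallel ([0.760020] and temperature transmitter): 1 − (1 − 0.760020)(1 − 0.933000) = 0.983921
Series (shutdown valve and [0.983921]): 0.832000 × 0.983921 = 0.8186

0.8186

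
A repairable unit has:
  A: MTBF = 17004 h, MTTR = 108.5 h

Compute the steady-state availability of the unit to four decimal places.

A(A) = MTBF/(MTBF+MTTR) = 17004/(17004+108.5) = 0.9937

0.9937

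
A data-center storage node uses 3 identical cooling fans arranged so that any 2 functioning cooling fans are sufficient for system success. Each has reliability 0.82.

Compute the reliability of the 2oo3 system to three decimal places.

0.914

R = Σ_{i=2}^{3} C(3,i) p^i (1−p)^{3−i} with p = 0.82
C(3,2)·0.82^2·0.18^1 = 0.36310
C(3,3)·0.82^3·0.18^0 = 0.55137
Sum = 0.914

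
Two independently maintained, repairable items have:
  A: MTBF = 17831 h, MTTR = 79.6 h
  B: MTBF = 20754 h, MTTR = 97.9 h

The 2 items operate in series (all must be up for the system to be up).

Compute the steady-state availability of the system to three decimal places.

A(A) = MTBF/(MTBF+MTTR) = 17831/(17831+79.6) = 0.995556
A(B) = MTBF/(MTBF+MTTR) = 20754/(20754+97.9) = 0.995305
Series availability: 0.995556 × 0.995305 = 0.991

0.991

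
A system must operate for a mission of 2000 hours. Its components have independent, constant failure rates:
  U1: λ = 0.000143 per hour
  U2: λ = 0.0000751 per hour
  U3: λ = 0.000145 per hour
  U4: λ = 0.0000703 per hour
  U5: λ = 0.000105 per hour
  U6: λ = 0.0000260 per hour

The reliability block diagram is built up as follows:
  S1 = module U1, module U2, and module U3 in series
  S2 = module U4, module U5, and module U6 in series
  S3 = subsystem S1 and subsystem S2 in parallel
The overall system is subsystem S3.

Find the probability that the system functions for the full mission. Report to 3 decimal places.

R(U1) = exp(−0.000143 × 2000) = 0.75126
R(U2) = exp(−0.0000751 × 2000) = 0.86054
R(U3) = exp(−0.000145 × 2000) = 0.74826
R(U4) = exp(−0.0000703 × 2000) = 0.86884
R(U5) = exp(−0.000105 × 2000) = 0.81058
R(U6) = exp(−0.0000260 × 2000) = 0.94933
Series (U1, U2, and U3): 0.75126 × 0.86054 × 0.74826 = 0.48374
Series (U4, U5, and U6): 0.86884 × 0.81058 × 0.94933 = 0.66858
Parallel ([0.48374] and [0.66858]): 1 − (1 − 0.48374)(1 − 0.66858) = 0.829

0.829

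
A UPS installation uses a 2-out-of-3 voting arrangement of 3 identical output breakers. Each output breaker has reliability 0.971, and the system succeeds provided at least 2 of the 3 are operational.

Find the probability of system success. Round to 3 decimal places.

R = Σ_{i=2}^{3} C(3,i) p^i (1−p)^{3−i} with p = 0.971
C(3,2)·0.971^2·0.029^1 = 0.08203
C(3,3)·0.971^3·0.029^0 = 0.91550
Sum = 0.998

0.998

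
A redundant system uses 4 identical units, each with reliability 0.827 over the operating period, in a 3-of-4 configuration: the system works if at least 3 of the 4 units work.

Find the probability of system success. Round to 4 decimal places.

0.8592

R = Σ_{i=3}^{4} C(4,i) p^i (1−p)^{4−i} with p = 0.827
C(4,3)·0.827^3·0.173^1 = 0.391402
C(4,4)·0.827^4·0.173^0 = 0.467759
Sum = 0.8592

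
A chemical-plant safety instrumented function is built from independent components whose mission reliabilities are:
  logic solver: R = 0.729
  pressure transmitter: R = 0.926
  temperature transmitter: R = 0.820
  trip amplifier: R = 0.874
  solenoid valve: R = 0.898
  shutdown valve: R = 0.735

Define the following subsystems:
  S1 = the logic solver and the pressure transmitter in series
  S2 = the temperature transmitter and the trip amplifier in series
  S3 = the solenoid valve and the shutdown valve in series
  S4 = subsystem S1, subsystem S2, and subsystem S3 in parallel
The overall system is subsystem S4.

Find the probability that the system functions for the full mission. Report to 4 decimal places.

Series (logic solver and pressure transmitter): 0.729000 × 0.926000 = 0.675054
Series (temperature transmitter and trip amplifier): 0.820000 × 0.874000 = 0.716680
Series (solenoid valve and shutdown valve): 0.898000 × 0.735000 = 0.660030
Parallel ([0.675054], [0.716680], and [0.660030]): 1 − (1 − 0.675054)(1 − 0.716680)(1 − 0.660030) = 0.9687

0.9687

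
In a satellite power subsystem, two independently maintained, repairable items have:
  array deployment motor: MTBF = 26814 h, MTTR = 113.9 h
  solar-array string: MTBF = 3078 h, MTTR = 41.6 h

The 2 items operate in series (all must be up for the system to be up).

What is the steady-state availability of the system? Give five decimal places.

0.98249

A(array deployment motor) = MTBF/(MTBF+MTTR) = 26814/(26814+113.9) = 0.995770
A(solar-array string) = MTBF/(MTBF+MTTR) = 3078/(3078+41.6) = 0.986665
Series availability: 0.995770 × 0.986665 = 0.98249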